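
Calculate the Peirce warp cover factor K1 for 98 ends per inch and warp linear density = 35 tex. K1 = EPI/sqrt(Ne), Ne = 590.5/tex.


Formula: K1 = EPI / sqrt(Ne), with Ne = 590.5 / tex_warp
Step 1: Ne = 590.5 / 35 = 16.871
Step 2: sqrt(Ne) = sqrt(16.871) = 4.1074
Step 3: K1 = 98 / 4.1074 = 23.9

23.9


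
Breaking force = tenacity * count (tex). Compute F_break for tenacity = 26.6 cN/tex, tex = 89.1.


Formula: Breaking force = Tenacity * Linear density
F = 26.6 cN/tex * 89.1 tex
F = 2370.06 cN

2370.06 cN


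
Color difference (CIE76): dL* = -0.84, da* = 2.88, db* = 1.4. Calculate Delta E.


Formula: Delta E = sqrt(dL*^2 + da*^2 + db*^2)
Step 1: dL*^2 = (-0.84)^2 = 0.7056
Step 2: da*^2 = 2.88^2 = 8.2944
Step 3: db*^2 = 1.4^2 = 1.96
Step 4: Sum = 0.7056 + 8.2944 + 1.96 = 10.96
Step 5: Delta E = sqrt(10.96) = 3.31

3.31 Delta E


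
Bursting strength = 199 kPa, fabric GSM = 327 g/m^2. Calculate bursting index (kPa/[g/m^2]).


Formula: Bursting Index = Bursting Strength / Fabric GSM
BI = 199 kPa / 327 g/m^2
BI = 0.609 kPa/(g/m^2)

0.609 kPa/(g/m^2)


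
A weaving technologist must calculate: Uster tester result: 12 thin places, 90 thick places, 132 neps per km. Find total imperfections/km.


Formula: Total = thin places + thick places + neps
Total = 12 + 90 + 132
Total = 234 imperfections/km

234 imperfections/km


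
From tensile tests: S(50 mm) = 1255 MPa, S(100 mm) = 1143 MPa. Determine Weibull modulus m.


Formula: m = ln(L1/L2) / ln(S2/S1)
Step 1: ln(L1/L2) = ln(50/100) = -0.69315
Step 2: S2/S1 = 1143/1255 = 0.91076
Step 3: ln(S2/S1) = ln(0.91076) = -0.09348
Step 4: m = -0.69315 / -0.09348 = 7.41

7.41 (Weibull m)


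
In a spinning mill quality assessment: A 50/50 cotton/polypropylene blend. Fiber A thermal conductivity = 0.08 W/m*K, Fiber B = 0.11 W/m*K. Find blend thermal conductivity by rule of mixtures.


Formula: Blend property = (fraction_A * property_A) + (fraction_B * property_B)
Step 1: Contribution A = 50/100 * 0.08 W/m*K = 0.04 W/m*K
Step 2: Contribution B = 50/100 * 0.11 W/m*K = 0.055 W/m*K
Step 3: Blend thermal conductivity = 0.04 + 0.055 = 0.095 W/m*K

0.095 W/m*K


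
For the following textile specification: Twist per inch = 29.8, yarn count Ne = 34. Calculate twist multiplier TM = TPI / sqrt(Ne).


Formula: TM = TPI / sqrt(Ne)
Step 1: sqrt(Ne) = sqrt(34) = 5.831
Step 2: TM = 29.8 / 5.831 = 5.11

5.11 TM


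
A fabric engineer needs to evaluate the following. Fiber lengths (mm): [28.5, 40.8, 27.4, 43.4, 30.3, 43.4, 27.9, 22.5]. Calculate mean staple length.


Formula: Mean = sum of lengths / count
Sum = 28.5 + 40.8 + 27.4 + 43.4 + 30.3 + 43.4 + 27.9 + 22.5
Sum = 264.2 mm
Mean = 264.2 / 8 = 33.03 mm

33.03 mm


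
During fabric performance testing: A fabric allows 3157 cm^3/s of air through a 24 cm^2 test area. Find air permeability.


Formula: Air Permeability = Airflow / Test Area
AP = 3157 cm^3/s / 24 cm^2
AP = 131.5 cm^3/s/cm^2

131.5 cm^3/s/cm^2


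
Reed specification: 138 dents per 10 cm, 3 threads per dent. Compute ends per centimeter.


Formula: EPC = (dents per 10 cm * ends per dent) / 10
Step 1: Total ends per 10 cm = 138 * 3 = 414
Step 2: EPC = 414 / 10 = 41.4 ends/cm

41.4 ends/cm


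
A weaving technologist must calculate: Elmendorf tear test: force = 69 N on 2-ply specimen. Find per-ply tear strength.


Formula: Per-ply strength = Total force / Number of plies
Per-ply = 69 N / 2
Per-ply = 34.5 N

34.5 N


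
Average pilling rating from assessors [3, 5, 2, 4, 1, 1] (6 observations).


Formula: Mean = sum / count
Sum = 3 + 5 + 2 + 4 + 1 + 1 = 16
Mean = 16 / 6 = 2.7

2.7


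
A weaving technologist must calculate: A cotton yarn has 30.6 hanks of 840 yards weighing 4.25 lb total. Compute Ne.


Formula: Ne = hanks / mass_lb
Substituting: Ne = 30.6 / 4.25
Ne = 7.2

7.2 Ne


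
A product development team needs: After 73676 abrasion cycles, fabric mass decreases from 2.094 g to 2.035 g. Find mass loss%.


Formula: Mass loss% = ((m_before - m_after) / m_before) * 100
Step 1: Mass loss = 2.094 - 2.035 = 0.059 g
Step 2: Ratio = 0.059 / 2.094 = 0.0281757
Step 3: Mass loss% = 0.0281757 * 100 = 2.81757% ≈ 2.82%

2.82%


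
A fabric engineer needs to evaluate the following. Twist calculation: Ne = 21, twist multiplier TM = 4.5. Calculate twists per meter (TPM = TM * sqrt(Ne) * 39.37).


Formula: TPM = TM * sqrt(Ne) * 39.37
Step 1: sqrt(Ne) = sqrt(21) = 4.5826
Step 2: TM * sqrt(Ne) = 4.5 * 4.5826 = 20.6217
Step 3: TPM = 20.6217 * 39.37 = 812 twists/m

812 twists/m


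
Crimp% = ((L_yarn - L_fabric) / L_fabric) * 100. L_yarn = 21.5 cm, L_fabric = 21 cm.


Formula: Crimp% = ((L_yarn - L_fabric) / L_fabric) * 100
Step 1: Extension = 21.5 - 21 = 0.5 cm
Step 2: Crimp% = (0.5 / 21) * 100
Step 3: Crimp% = 0.02381 * 100 = 2.381% ≈ 2.4%

2.4%


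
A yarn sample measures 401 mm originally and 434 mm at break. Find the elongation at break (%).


Formula: Elongation (%) = ((L_break - L0) / L0) * 100
Step 1: Extension = 434 - 401 = 33 mm
Step 2: Elongation = (33 / 401) * 100
Step 3: Elongation = 0.082294 * 100 = 8.2294% ≈ 8.2%

8.2%


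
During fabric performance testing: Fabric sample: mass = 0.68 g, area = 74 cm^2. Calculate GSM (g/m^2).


Formula: GSM = mass_g / area_m2
Step 1: Convert area: 74 cm^2 = 74 / 10000 = 0.0074 m^2
Step 2: GSM = 0.68 g / 0.0074 m^2 = 91.9 g/m^2

91.9 g/m^2


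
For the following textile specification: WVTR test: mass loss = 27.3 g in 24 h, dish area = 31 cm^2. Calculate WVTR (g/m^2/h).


Formula: WVTR = mass_loss / (area * time)
Step 1: Convert area: 31 cm^2 = 0.0031 m^2
Step 2: WVTR = 27.3 g / (0.0031 m^2 * 24 h)
Step 3: WVTR = 27.3 / 0.0744 = 366.9 g/m^2/h

366.9 g/m^2/h


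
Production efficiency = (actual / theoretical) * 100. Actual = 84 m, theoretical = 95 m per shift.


Formula: Efficiency% = (Actual output / Theoretical output) * 100
Efficiency% = (84 / 95) * 100
Efficiency% = 0.884211 * 100 = 88.4211% ≈ 88.4%

88.4%


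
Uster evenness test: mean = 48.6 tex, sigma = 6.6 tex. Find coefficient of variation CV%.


Formula: CV% = (standard deviation / mean) * 100
Step 1: Ratio = 6.6 / 48.6 = 0.135802
Step 2: CV% = 0.135802 * 100 = 13.5802% ≈ 13.6%

13.6%


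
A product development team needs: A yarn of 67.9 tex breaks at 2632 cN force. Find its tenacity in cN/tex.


Formula: Tenacity = Breaking force / Linear density
Tenacity = 2632 cN / 67.9 tex
Tenacity = 38.76 cN/tex

38.76 cN/tex


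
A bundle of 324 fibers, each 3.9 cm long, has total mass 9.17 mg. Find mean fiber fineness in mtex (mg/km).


Formula: fineness (mtex) = mass (mg) / total length (km) = (mass_mg / total_length_m) * 1000
Step 1: Convert fiber length: 3.9 cm = 0.039 m
Step 2: Total fiber length = 324 * 0.039 = 12.636 m
Step 3: Linear density = 9.17 mg / 12.636 m = 0.7257 mg/m
Step 4: fineness = 0.7257 * 1000 = 725.7 mtex

725.7 mtex


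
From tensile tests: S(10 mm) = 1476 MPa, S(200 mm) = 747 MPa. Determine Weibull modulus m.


Formula: m = ln(L1/L2) / ln(S2/S1)
Step 1: ln(L1/L2) = ln(10/200) = -2.99573
Step 2: S2/S1 = 747/1476 = 0.5061
Step 3: ln(S2/S1) = ln(0.5061) = -0.68102
Step 4: m = -2.99573 / -0.68102 = 4.40

4.40 (Weibull m)


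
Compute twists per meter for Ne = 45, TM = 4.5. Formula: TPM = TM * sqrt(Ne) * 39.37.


Formula: TPM = TM * sqrt(Ne) * 39.37
Step 1: sqrt(Ne) = sqrt(45) = 6.7082
Step 2: TM * sqrt(Ne) = 4.5 * 6.7082 = 30.1869
Step 3: TPM = 30.1869 * 39.37 = 1188 twists/m

1188 twists/m


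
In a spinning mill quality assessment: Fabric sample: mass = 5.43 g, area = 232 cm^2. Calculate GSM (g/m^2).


Formula: GSM = mass_g / area_m2
Step 1: Convert area: 232 cm^2 = 232 / 10000 = 0.0232 m^2
Step 2: GSM = 5.43 g / 0.0232 m^2 = 234.1 g/m^2

234.1 g/m^2


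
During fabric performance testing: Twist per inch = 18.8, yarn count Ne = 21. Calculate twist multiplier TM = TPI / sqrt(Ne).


Formula: TM = TPI / sqrt(Ne)
Step 1: sqrt(Ne) = sqrt(21) = 4.5826
Step 2: TM = 18.8 / 4.5826 = 4.10

4.10 TM


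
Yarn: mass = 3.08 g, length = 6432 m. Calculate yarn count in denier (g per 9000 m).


Formula: den = (mass_g / length_m) * 9000
Substituting: den = (3.08 / 6432) * 9000
Intermediate: 3.08 / 6432 = 0.00047886 g/m
den = 0.00047886 * 9000 = 4.3 denier

4.3 denier


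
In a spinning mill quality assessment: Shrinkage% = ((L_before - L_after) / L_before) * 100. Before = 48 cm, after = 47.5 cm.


Formula: Shrinkage% = ((L_before - L_after) / L_before) * 100
Step 1: Shrinkage = 48 - 47.5 = 0.5 cm
Step 2: Shrinkage% = (0.5 / 48) * 100
Step 3: Shrinkage% = 0.010417 * 100 = 1.0417% ≈ 1.0%

1.0%


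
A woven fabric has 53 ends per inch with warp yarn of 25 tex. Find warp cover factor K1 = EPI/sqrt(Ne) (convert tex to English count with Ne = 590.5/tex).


Formula: K1 = EPI / sqrt(Ne), with Ne = 590.5 / tex_warp
Step 1: Ne = 590.5 / 25 = 23.62
Step 2: sqrt(Ne) = sqrt(23.62) = 4.86
Step 3: K1 = 53 / 4.86 = 10.9

10.9


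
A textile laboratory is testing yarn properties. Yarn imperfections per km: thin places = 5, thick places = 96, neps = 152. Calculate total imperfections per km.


Formula: Total = thin places + thick places + neps
Total = 5 + 96 + 152
Total = 253 imperfections/km

253 imperfections/km


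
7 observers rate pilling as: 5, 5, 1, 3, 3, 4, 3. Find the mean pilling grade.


Formula: Mean = sum / count
Sum = 5 + 5 + 1 + 3 + 3 + 4 + 3 = 24
Mean = 24 / 7 = 3.4

3.4


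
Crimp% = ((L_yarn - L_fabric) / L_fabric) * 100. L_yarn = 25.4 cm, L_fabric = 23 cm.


Formula: Crimp% = ((L_yarn - L_fabric) / L_fabric) * 100
Step 1: Extension = 25.4 - 23 = 2.4 cm
Step 2: Crimp% = (2.4 / 23) * 100
Step 3: Crimp% = 0.104348 * 100 = 10.4348% ≈ 10.4%

10.4%


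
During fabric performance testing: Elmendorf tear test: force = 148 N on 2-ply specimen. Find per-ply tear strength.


Formula: Per-ply strength = Total force / Number of plies
Per-ply = 148 N / 2
Per-ply = 74 N

74 N


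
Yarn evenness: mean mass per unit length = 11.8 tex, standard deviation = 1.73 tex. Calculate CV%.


Formula: CV% = (standard deviation / mean) * 100
Step 1: Ratio = 1.73 / 11.8 = 0.14661
Step 2: CV% = 0.14661 * 100 = 14.661% ≈ 14.7%

14.7%


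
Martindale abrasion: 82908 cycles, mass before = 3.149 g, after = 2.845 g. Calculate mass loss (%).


Formula: Mass loss% = ((m_before - m_after) / m_before) * 100
Step 1: Mass loss = 3.149 - 2.845 = 0.304 g
Step 2: Ratio = 0.304 / 3.149 = 0.0965386
Step 3: Mass loss% = 0.0965386 * 100 = 9.65386% ≈ 9.65%

9.65%


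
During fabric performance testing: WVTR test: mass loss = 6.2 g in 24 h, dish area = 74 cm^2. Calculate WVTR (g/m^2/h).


Formula: WVTR = mass_loss / (area * time)
Step 1: Convert area: 74 cm^2 = 0.0074 m^2
Step 2: WVTR = 6.2 g / (0.0074 m^2 * 24 h)
Step 3: WVTR = 6.2 / 0.1776 = 34.9 g/m^2/h

34.9 g/m^2/h


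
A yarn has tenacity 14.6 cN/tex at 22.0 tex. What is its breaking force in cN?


Formula: Breaking force = Tenacity * Linear density
F = 14.6 cN/tex * 22.0 tex
F = 321.20 cN

321.20 cN


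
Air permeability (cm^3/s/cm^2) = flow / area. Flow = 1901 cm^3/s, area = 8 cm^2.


Formula: Air Permeability = Airflow / Test Area
AP = 1901 cm^3/s / 8 cm^2
AP = 237.6 cm^3/s/cm^2

237.6 cm^3/s/cm^2


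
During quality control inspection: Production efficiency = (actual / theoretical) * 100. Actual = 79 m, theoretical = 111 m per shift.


Formula: Efficiency% = (Actual output / Theoretical output) * 100
Efficiency% = (79 / 111) * 100
Efficiency% = 0.711712 * 100 = 71.1712% ≈ 71.2%

71.2%


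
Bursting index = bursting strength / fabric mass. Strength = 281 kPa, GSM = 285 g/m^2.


Formula: Bursting Index = Bursting Strength / Fabric GSM
BI = 281 kPa / 285 g/m^2
BI = 0.986 kPa/(g/m^2)

0.986 kPa/(g/m^2)


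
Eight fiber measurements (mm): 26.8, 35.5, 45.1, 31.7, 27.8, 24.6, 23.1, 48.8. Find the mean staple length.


Formula: Mean = sum of lengths / count
Sum = 26.8 + 35.5 + 45.1 + 31.7 + 27.8 + 24.6 + 23.1 + 48.8
Sum = 263.4 mm
Mean = 263.4 / 8 = 32.93 mm

32.93 mm


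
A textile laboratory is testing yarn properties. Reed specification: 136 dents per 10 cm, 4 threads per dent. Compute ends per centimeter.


Formula: EPC = (dents per 10 cm * ends per dent) / 10
Step 1: Total ends per 10 cm = 136 * 4 = 544
Step 2: EPC = 544 / 10 = 54.4 ends/cm

54.4 ends/cm


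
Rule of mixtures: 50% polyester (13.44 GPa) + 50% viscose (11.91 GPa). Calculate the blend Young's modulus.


Formula: Blend property = (fraction_A * property_A) + (fraction_B * property_B)
Step 1: Contribution A = 50/100 * 13.44 GPa = 6.72 GPa
Step 2: Contribution B = 50/100 * 11.91 GPa = 5.955 GPa
Step 3: Blend Young's modulus = 6.72 + 5.955 = 12.675 GPa

12.675 GPa


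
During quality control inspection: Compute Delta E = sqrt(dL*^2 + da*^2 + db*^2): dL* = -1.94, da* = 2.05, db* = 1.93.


Formula: Delta E = sqrt(dL*^2 + da*^2 + db*^2)
Step 1: dL*^2 = (-1.94)^2 = 3.7636
Step 2: da*^2 = 2.05^2 = 4.2025
Step 3: db*^2 = 1.93^2 = 3.7249
Step 4: Sum = 3.7636 + 4.2025 + 3.7249 = 11.691
Step 5: Delta E = sqrt(11.691) = 3.42

3.42 Delta E


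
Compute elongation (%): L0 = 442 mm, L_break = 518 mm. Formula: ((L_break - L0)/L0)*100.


Formula: Elongation (%) = ((L_break - L0) / L0) * 100
Step 1: Extension = 518 - 442 = 76 mm
Step 2: Elongation = (76 / 442) * 100
Step 3: Elongation = 0.171946 * 100 = 17.1946% ≈ 17.2%

17.2%


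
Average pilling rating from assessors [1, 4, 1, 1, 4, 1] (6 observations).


Formula: Mean = sum / count
Sum = 1 + 4 + 1 + 1 + 4 + 1 = 12
Mean = 12 / 6 = 2.0

2.0


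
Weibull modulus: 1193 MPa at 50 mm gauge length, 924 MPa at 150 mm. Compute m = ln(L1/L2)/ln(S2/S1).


Formula: m = ln(L1/L2) / ln(S2/S1)
Step 1: ln(L1/L2) = ln(50/150) = -1.09861
Step 2: S2/S1 = 924/1193 = 0.77452
Step 3: ln(S2/S1) = ln(0.77452) = -0.25551
Step 4: m = -1.09861 / -0.25551 = 4.30

4.30 (Weibull m)


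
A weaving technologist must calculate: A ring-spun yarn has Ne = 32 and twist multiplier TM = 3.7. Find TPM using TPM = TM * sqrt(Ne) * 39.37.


Formula: TPM = TM * sqrt(Ne) * 39.37
Step 1: sqrt(Ne) = sqrt(32) = 5.6569
Step 2: TM * sqrt(Ne) = 3.7 * 5.6569 = 20.9305
Step 3: TPM = 20.9305 * 39.37 = 824 twists/m

824 twists/m


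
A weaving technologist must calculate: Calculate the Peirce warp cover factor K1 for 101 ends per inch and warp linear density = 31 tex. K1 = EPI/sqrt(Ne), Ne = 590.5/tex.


Formula: K1 = EPI / sqrt(Ne), with Ne = 590.5 / tex_warp
Step 1: Ne = 590.5 / 31 = 19.048
Step 2: sqrt(Ne) = sqrt(19.048) = 4.3644
Step 3: K1 = 101 / 4.3644 = 23.1

23.1


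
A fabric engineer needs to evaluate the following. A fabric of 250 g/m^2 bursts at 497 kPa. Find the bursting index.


Formula: Bursting Index = Bursting Strength / Fabric GSM
BI = 497 kPa / 250 g/m^2
BI = 1.988 kPa/(g/m^2)

1.988 kPa/(g/m^2)


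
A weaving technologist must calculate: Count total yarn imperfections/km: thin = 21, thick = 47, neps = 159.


Formula: Total = thin places + thick places + neps
Total = 21 + 47 + 159
Total = 227 imperfections/km

227 imperfections/km


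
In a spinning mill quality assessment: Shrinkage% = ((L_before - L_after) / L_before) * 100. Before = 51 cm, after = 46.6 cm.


Formula: Shrinkage% = ((L_before - L_after) / L_before) * 100
Step 1: Shrinkage = 51 - 46.6 = 4.4 cm
Step 2: Shrinkage% = (4.4 / 51) * 100
Step 3: Shrinkage% = 0.086275 * 100 = 8.6275% ≈ 8.6%

8.6%


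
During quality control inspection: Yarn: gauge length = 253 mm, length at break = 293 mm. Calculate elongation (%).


Formula: Elongation (%) = ((L_break - L0) / L0) * 100
Step 1: Extension = 293 - 253 = 40 mm
Step 2: Elongation = (40 / 253) * 100
Step 3: Elongation = 0.158103 * 100 = 15.8103% ≈ 15.8%

15.8%


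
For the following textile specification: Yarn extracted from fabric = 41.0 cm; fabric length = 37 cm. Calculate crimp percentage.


Formula: Crimp% = ((L_yarn - L_fabric) / L_fabric) * 100
Step 1: Extension = 41.0 - 37 = 4.0 cm
Step 2: Crimp% = (4.0 / 37) * 100
Step 3: Crimp% = 0.108108 * 100 = 10.8108% ≈ 10.8%

10.8%


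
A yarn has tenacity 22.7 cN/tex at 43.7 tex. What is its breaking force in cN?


Formula: Breaking force = Tenacity * Linear density
F = 22.7 cN/tex * 43.7 tex
F = 991.99 cN

991.99 cN


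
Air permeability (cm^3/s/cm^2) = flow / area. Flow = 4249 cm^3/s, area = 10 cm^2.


Formula: Air Permeability = Airflow / Test Area
AP = 4249 cm^3/s / 10 cm^2
AP = 424.9 cm^3/s/cm^2

424.9 cm^3/s/cm^2


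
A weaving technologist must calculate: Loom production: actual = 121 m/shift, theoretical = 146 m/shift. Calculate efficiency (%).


Formula: Efficiency% = (Actual output / Theoretical output) * 100
Efficiency% = (121 / 146) * 100
Efficiency% = 0.828767 * 100 = 82.8767% ≈ 82.9%

82.9%


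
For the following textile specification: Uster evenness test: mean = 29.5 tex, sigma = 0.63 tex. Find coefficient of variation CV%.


Formula: CV% = (standard deviation / mean) * 100
Step 1: Ratio = 0.63 / 29.5 = 0.021356
Step 2: CV% = 0.021356 * 100 = 2.1356% ≈ 2.1%

2.1%


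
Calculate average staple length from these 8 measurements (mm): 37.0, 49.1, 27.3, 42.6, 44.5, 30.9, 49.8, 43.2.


Formula: Mean = sum of lengths / count
Sum = 37.0 + 49.1 + 27.3 + 42.6 + 44.5 + 30.9 + 49.8 + 43.2
Sum = 324.4 mm
Mean = 324.4 / 8 = 40.55 mm

40.55 mm


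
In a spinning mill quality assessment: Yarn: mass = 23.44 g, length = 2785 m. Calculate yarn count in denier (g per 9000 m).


Formula: den = (mass_g / length_m) * 9000
Substituting: den = (23.44 / 2785) * 9000
Intermediate: 23.44 / 2785 = 0.00841652 g/m
den = 0.00841652 * 9000 = 75.7 denier

75.7 denier


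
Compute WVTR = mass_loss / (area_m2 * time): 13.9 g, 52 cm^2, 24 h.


Formula: WVTR = mass_loss / (area * time)
Step 1: Convert area: 52 cm^2 = 0.0052 m^2
Step 2: WVTR = 13.9 g / (0.0052 m^2 * 24 h)
Step 3: WVTR = 13.9 / 0.1248 = 111.4 g/m^2/h

111.4 g/m^2/h


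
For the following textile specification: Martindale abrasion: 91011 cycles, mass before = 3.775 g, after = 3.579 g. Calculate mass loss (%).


Formula: Mass loss% = ((m_before - m_after) / m_before) * 100
Step 1: Mass loss = 3.775 - 3.579 = 0.196 g
Step 2: Ratio = 0.196 / 3.775 = 0.0519205
Step 3: Mass loss% = 0.0519205 * 100 = 5.19205% ≈ 5.19%

5.19%


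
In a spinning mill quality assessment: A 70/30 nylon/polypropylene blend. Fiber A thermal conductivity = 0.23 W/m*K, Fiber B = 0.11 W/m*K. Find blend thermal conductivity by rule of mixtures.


Formula: Blend property = (fraction_A * property_A) + (fraction_B * property_B)
Step 1: Contribution A = 70/100 * 0.23 W/m*K = 0.161 W/m*K
Step 2: Contribution B = 30/100 * 0.11 W/m*K = 0.033 W/m*K
Step 3: Blend thermal conductivity = 0.161 + 0.033 = 0.194 W/m*K

0.194 W/m*K


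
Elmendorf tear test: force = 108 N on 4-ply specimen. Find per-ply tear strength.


Formula: Per-ply strength = Total force / Number of plies
Per-ply = 108 N / 4
Per-ply = 27 N

27 N


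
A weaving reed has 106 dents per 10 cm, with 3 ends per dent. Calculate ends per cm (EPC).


Formula: EPC = (dents per 10 cm * ends per dent) / 10
Step 1: Total ends per 10 cm = 106 * 3 = 318
Step 2: EPC = 318 / 10 = 31.8 ends/cm

31.8 ends/cm


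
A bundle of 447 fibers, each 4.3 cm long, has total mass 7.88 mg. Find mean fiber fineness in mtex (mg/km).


Formula: fineness (mtex) = mass (mg) / total length (km) = (mass_mg / total_length_m) * 1000
Step 1: Convert fiber length: 4.3 cm = 0.043 m
Step 2: Total fiber length = 447 * 0.043 = 19.221 m
Step 3: Linear density = 7.88 mg / 19.221 m = 0.4100 mg/m
Step 4: fineness = 0.4100 * 1000 = 410.0 mtex

410.0 mtex


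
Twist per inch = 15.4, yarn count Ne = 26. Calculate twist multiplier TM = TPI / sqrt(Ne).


Formula: TM = TPI / sqrt(Ne)
Step 1: sqrt(Ne) = sqrt(26) = 5.099
Step 2: TM = 15.4 / 5.099 = 3.02

3.02 TM


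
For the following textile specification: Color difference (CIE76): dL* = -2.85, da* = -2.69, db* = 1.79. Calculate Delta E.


Formula: Delta E = sqrt(dL*^2 + da*^2 + db*^2)
Step 1: dL*^2 = (-2.85)^2 = 8.1225
Step 2: da*^2 = (-2.69)^2 = 7.2361
Step 3: db*^2 = 1.79^2 = 3.2041
Step 4: Sum = 8.1225 + 7.2361 + 3.2041 = 18.5627
Step 5: Delta E = sqrt(18.5627) = 4.31

4.31 Delta E


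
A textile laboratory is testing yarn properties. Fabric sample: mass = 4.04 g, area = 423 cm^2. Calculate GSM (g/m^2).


Formula: GSM = mass_g / area_m2
Step 1: Convert area: 423 cm^2 = 423 / 10000 = 0.0423 m^2
Step 2: GSM = 4.04 g / 0.0423 m^2 = 95.5 g/m^2

95.5 g/m^2


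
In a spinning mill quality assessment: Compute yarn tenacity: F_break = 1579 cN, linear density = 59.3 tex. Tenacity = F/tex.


Formula: Tenacity = Breaking force / Linear density
Tenacity = 1579 cN / 59.3 tex
Tenacity = 26.63 cN/tex

26.63 cN/tex


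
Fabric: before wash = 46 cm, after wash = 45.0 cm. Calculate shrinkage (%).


Formula: Shrinkage% = ((L_before - L_after) / L_before) * 100
Step 1: Shrinkage = 46 - 45.0 = 1.0 cm
Step 2: Shrinkage% = (1.0 / 46) * 100
Step 3: Shrinkage% = 0.021739 * 100 = 2.1739% ≈ 2.2%

2.2%


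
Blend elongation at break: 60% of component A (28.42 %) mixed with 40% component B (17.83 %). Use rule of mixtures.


Formula: Blend property = (fraction_A * property_A) + (fraction_B * property_B)
Step 1: Contribution A = 60/100 * 28.42 % = 17.052 %
Step 2: Contribution B = 40/100 * 17.83 % = 7.132 %
Step 3: Blend elongation at break = 17.052 + 7.132 = 24.184 %

24.184 %


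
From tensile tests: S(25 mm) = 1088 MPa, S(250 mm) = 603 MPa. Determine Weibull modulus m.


Formula: m = ln(L1/L2) / ln(S2/S1)
Step 1: ln(L1/L2) = ln(25/250) = -2.30259
Step 2: S2/S1 = 603/1088 = 0.55423
Step 3: ln(S2/S1) = ln(0.55423) = -0.59018
Step 4: m = -2.30259 / -0.59018 = 3.90

3.90 (Weibull m)


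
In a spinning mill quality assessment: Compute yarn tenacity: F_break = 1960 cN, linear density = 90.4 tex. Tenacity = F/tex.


Formula: Tenacity = Breaking force / Linear density
Tenacity = 1960 cN / 90.4 tex
Tenacity = 21.68 cN/tex

21.68 cN/tex


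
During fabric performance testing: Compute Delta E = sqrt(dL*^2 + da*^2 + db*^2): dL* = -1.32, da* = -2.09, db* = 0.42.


Formula: Delta E = sqrt(dL*^2 + da*^2 + db*^2)
Step 1: dL*^2 = (-1.32)^2 = 1.7424
Step 2: da*^2 = (-2.09)^2 = 4.3681
Step 3: db*^2 = 0.42^2 = 0.1764
Step 4: Sum = 1.7424 + 4.3681 + 0.1764 = 6.2869
Step 5: Delta E = sqrt(6.2869) = 2.51

2.51 Delta E


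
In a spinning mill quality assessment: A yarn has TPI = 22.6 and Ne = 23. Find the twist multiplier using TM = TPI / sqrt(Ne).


Formula: TM = TPI / sqrt(Ne)
Step 1: sqrt(Ne) = sqrt(23) = 4.7958
Step 2: TM = 22.6 / 4.7958 = 4.71

4.71 TM


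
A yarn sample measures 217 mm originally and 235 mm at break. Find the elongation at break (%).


Formula: Elongation (%) = ((L_break - L0) / L0) * 100
Step 1: Extension = 235 - 217 = 18 mm
Step 2: Elongation = (18 / 217) * 100
Step 3: Elongation = 0.082949 * 100 = 8.2949% ≈ 8.3%

8.3%


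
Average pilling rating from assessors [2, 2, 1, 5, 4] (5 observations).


Formula: Mean = sum / count
Sum = 2 + 2 + 1 + 5 + 4 = 14
Mean = 14 / 5 = 2.8

2.8


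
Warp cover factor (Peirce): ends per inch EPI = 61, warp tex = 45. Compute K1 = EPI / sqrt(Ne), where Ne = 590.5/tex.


Formula: K1 = EPI / sqrt(Ne), with Ne = 590.5 / tex_warp
Step 1: Ne = 590.5 / 45 = 13.122
Step 2: sqrt(Ne) = sqrt(13.122) = 3.6224
Step 3: K1 = 61 / 3.6224 = 16.8

16.8


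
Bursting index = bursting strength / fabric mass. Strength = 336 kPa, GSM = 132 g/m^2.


Formula: Bursting Index = Bursting Strength / Fabric GSM
BI = 336 kPa / 132 g/m^2
BI = 2.545 kPa/(g/m^2)

2.545 kPa/(g/m^2)


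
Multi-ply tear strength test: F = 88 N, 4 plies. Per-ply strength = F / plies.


Formula: Per-ply strength = Total force / Number of plies
Per-ply = 88 N / 4
Per-ply = 22 N

22 N


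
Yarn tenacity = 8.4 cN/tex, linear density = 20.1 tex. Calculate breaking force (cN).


Formula: Breaking force = Tenacity * Linear density
F = 8.4 cN/tex * 20.1 tex
F = 168.84 cN

168.84 cN


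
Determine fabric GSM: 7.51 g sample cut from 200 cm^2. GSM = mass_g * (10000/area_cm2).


Formula: GSM = mass_g / area_m2
Step 1: Convert area: 200 cm^2 = 200 / 10000 = 0.02 m^2
Step 2: GSM = 7.51 g / 0.02 m^2 = 375.5 g/m^2

375.5 g/m^2


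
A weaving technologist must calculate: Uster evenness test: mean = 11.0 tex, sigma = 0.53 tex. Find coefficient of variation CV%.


Formula: CV% = (standard deviation / mean) * 100
Step 1: Ratio = 0.53 / 11.0 = 0.048182
Step 2: CV% = 0.048182 * 100 = 4.8182% ≈ 4.8%

4.8%


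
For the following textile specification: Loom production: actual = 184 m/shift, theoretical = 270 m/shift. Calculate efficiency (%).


Formula: Efficiency% = (Actual output / Theoretical output) * 100
Efficiency% = (184 / 270) * 100
Efficiency% = 0.681481 * 100 = 68.1481% ≈ 68.1%

68.1%


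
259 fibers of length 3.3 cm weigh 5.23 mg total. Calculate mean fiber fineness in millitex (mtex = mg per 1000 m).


Formula: fineness (mtex) = mass (mg) / total length (km) = (mass_mg / total_length_m) * 1000
Step 1: Convert fiber length: 3.3 cm = 0.033 m
Step 2: Total fiber length = 259 * 0.033 = 8.547 m
Step 3: Linear density = 5.23 mg / 8.547 m = 0.6119 mg/m
Step 4: fineness = 0.6119 * 1000 = 611.9 mtex

611.9 mtex


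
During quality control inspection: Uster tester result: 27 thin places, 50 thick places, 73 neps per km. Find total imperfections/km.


Formula: Total = thin places + thick places + neps
Total = 27 + 50 + 73
Total = 150 imperfections/km

150 imperfections/km


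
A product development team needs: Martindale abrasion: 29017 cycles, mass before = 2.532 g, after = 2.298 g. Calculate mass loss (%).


Formula: Mass loss% = ((m_before - m_after) / m_before) * 100
Step 1: Mass loss = 2.532 - 2.298 = 0.234 g
Step 2: Ratio = 0.234 / 2.532 = 0.0924171
Step 3: Mass loss% = 0.0924171 * 100 = 9.24171% ≈ 9.24%

9.24%


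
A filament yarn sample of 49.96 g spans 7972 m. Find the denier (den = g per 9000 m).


Formula: den = (mass_g / length_m) * 9000
Substituting: den = (49.96 / 7972) * 9000
Intermediate: 49.96 / 7972 = 0.00626693 g/m
den = 0.00626693 * 9000 = 56.4 denier

56.4 denier


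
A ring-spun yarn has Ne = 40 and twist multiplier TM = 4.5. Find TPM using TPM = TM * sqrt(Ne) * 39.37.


Formula: TPM = TM * sqrt(Ne) * 39.37
Step 1: sqrt(Ne) = sqrt(40) = 6.3246
Step 2: TM * sqrt(Ne) = 4.5 * 6.3246 = 28.4607
Step 3: TPM = 28.4607 * 39.37 = 1120 twists/m

1120 twists/m


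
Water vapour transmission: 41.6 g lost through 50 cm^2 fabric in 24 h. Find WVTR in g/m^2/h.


Formula: WVTR = mass_loss / (area * time)
Step 1: Convert area: 50 cm^2 = 0.005 m^2
Step 2: WVTR = 41.6 g / (0.005 m^2 * 24 h)
Step 3: WVTR = 41.6 / 0.12 = 346.7 g/m^2/h

346.7 g/m^2/h


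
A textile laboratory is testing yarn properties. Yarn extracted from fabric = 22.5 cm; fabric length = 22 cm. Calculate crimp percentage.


Formula: Crimp% = ((L_yarn - L_fabric) / L_fabric) * 100
Step 1: Extension = 22.5 - 22 = 0.5 cm
Step 2: Crimp% = (0.5 / 22) * 100
Step 3: Crimp% = 0.022727 * 100 = 2.2727% ≈ 2.3%

2.3%


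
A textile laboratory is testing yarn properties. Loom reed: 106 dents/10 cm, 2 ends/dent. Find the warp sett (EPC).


Formula: EPC = (dents per 10 cm * ends per dent) / 10
Step 1: Total ends per 10 cm = 106 * 2 = 212
Step 2: EPC = 212 / 10 = 21.2 ends/cm

21.2 ends/cm


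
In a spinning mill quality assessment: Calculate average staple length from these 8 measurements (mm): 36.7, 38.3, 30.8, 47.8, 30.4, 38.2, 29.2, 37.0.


Formula: Mean = sum of lengths / count
Sum = 36.7 + 38.3 + 30.8 + 47.8 + 30.4 + 38.2 + 29.2 + 37.0
Sum = 288.4 mm
Mean = 288.4 / 8 = 36.05 mm

36.05 mm


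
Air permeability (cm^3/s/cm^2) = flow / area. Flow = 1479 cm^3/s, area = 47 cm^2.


Formula: Air Permeability = Airflow / Test Area
AP = 1479 cm^3/s / 47 cm^2
AP = 31.5 cm^3/s/cm^2

31.5 cm^3/s/cm^2


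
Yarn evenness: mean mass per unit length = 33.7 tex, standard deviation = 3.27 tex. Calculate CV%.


Formula: CV% = (standard deviation / mean) * 100
Step 1: Ratio = 3.27 / 33.7 = 0.097033
Step 2: CV% = 0.097033 * 100 = 9.7033% ≈ 9.7%

9.7%


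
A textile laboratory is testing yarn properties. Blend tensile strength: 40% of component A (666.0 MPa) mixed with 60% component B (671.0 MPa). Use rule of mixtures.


Formula: Blend property = (fraction_A * property_A) + (fraction_B * property_B)
Step 1: Contribution A = 40/100 * 666.0 MPa = 266.4 MPa
Step 2: Contribution B = 60/100 * 671.0 MPa = 402.6 MPa
Step 3: Blend tensile strength = 266.4 + 402.6 = 669.0 MPa

669.0 MPa


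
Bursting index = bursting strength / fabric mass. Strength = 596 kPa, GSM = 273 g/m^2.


Formula: Bursting Index = Bursting Strength / Fabric GSM
BI = 596 kPa / 273 g/m^2
BI = 2.183 kPa/(g/m^2)

2.183 kPa/(g/m^2)


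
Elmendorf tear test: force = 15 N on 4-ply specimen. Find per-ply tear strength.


Formula: Per-ply strength = Total force / Number of plies
Per-ply = 15 N / 4
Per-ply = 3.75 N

3.75 N


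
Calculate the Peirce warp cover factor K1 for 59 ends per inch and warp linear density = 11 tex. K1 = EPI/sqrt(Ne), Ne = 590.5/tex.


Formula: K1 = EPI / sqrt(Ne), with Ne = 590.5 / tex_warp
Step 1: Ne = 590.5 / 11 = 53.682
Step 2: sqrt(Ne) = sqrt(53.682) = 7.3268
Step 3: K1 = 59 / 7.3268 = 8.1

8.1


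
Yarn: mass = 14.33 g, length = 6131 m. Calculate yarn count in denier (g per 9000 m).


Formula: den = (mass_g / length_m) * 9000
Substituting: den = (14.33 / 6131) * 9000
Intermediate: 14.33 / 6131 = 0.0023373 g/m
den = 0.0023373 * 9000 = 21.0 denier

21.0 denier


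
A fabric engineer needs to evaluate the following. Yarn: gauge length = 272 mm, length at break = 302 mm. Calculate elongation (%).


Formula: Elongation (%) = ((L_break - L0) / L0) * 100
Step 1: Extension = 302 - 272 = 30 mm
Step 2: Elongation = (30 / 272) * 100
Step 3: Elongation = 0.110294 * 100 = 11.0294% ≈ 11.0%

11.0%


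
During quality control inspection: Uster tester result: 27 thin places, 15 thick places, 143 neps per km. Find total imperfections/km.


Formula: Total = thin places + thick places + neps
Total = 27 + 15 + 143
Total = 185 imperfections/km

185 imperfections/km


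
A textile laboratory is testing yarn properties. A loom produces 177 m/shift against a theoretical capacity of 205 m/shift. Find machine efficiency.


Formula: Efficiency% = (Actual output / Theoretical output) * 100
Efficiency% = (177 / 205) * 100
Efficiency% = 0.863415 * 100 = 86.3415% ≈ 86.3%

86.3%


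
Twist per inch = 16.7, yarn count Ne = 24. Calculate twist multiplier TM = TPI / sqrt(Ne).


Formula: TM = TPI / sqrt(Ne)
Step 1: sqrt(Ne) = sqrt(24) = 4.899
Step 2: TM = 16.7 / 4.899 = 3.41

3.41 TM


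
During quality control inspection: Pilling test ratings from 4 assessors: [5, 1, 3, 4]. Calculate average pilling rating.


Formula: Mean = sum / count
Sum = 5 + 1 + 3 + 4 = 13
Mean = 13 / 4 = 3.3

3.3


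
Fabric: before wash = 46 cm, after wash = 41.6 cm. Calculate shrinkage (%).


Formula: Shrinkage% = ((L_before - L_after) / L_before) * 100
Step 1: Shrinkage = 46 - 41.6 = 4.4 cm
Step 2: Shrinkage% = (4.4 / 46) * 100
Step 3: Shrinkage% = 0.095652 * 100 = 9.5652% ≈ 9.6%

9.6%


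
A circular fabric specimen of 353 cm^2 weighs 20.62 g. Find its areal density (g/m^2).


Formula: GSM = mass_g / area_m2
Step 1: Convert area: 353 cm^2 = 353 / 10000 = 0.0353 m^2
Step 2: GSM = 20.62 g / 0.0353 m^2 = 584.1 g/m^2

584.1 g/m^2


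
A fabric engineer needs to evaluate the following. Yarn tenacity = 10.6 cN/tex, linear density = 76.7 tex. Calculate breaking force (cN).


Formula: Breaking force = Tenacity * Linear density
F = 10.6 cN/tex * 76.7 tex
F = 813.02 cN

813.02 cN


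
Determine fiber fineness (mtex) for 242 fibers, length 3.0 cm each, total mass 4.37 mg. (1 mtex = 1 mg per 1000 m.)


Formula: fineness (mtex) = mass (mg) / total length (km) = (mass_mg / total_length_m) * 1000
Step 1: Convert fiber length: 3.0 cm = 0.03 m
Step 2: Total fiber length = 242 * 0.03 = 7.26 m
Step 3: Linear density = 4.37 mg / 7.26 m = 0.6019 mg/m
Step 4: fineness = 0.6019 * 1000 = 601.9 mtex

601.9 mtex


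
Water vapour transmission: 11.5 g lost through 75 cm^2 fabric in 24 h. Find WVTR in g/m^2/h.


Formula: WVTR = mass_loss / (area * time)
Step 1: Convert area: 75 cm^2 = 0.0075 m^2
Step 2: WVTR = 11.5 g / (0.0075 m^2 * 24 h)
Step 3: WVTR = 11.5 / 0.18 = 63.9 g/m^2/h

63.9 g/m^2/h


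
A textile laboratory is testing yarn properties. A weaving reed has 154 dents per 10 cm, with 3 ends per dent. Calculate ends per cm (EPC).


Formula: EPC = (dents per 10 cm * ends per dent) / 10
Step 1: Total ends per 10 cm = 154 * 3 = 462
Step 2: EPC = 462 / 10 = 46.2 ends/cm

46.2 ends/cm


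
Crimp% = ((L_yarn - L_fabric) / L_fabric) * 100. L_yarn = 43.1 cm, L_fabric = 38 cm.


Formula: Crimp% = ((L_yarn - L_fabric) / L_fabric) * 100
Step 1: Extension = 43.1 - 38 = 5.1 cm
Step 2: Crimp% = (5.1 / 38) * 100
Step 3: Crimp% = 0.134211 * 100 = 13.4211% ≈ 13.4%

13.4%


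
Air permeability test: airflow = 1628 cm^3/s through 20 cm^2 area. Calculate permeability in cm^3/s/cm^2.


Formula: Air Permeability = Airflow / Test Area
AP = 1628 cm^3/s / 20 cm^2
AP = 81.4 cm^3/s/cm^2

81.4 cm^3/s/cm^2


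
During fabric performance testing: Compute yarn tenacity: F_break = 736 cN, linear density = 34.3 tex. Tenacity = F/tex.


Formula: Tenacity = Breaking force / Linear density
Tenacity = 736 cN / 34.3 tex
Tenacity = 21.46 cN/tex

21.46 cN/tex


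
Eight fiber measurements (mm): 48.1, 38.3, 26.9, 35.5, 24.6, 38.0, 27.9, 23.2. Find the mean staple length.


Formula: Mean = sum of lengths / count
Sum = 48.1 + 38.3 + 26.9 + 35.5 + 24.6 + 38.0 + 27.9 + 23.2
Sum = 262.5 mm
Mean = 262.5 / 8 = 32.81 mm

32.81 mm


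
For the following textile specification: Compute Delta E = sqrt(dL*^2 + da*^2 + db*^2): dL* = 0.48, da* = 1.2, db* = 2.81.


Formula: Delta E = sqrt(dL*^2 + da*^2 + db*^2)
Step 1: dL*^2 = 0.48^2 = 0.2304
Step 2: da*^2 = 1.2^2 = 1.44
Step 3: db*^2 = 2.81^2 = 7.8961
Step 4: Sum = 0.2304 + 1.44 + 7.8961 = 9.5665
Step 5: Delta E = sqrt(9.5665) = 3.09

3.09 Delta E


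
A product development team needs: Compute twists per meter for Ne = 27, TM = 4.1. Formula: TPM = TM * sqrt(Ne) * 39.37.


Formula: TPM = TM * sqrt(Ne) * 39.37
Step 1: sqrt(Ne) = sqrt(27) = 5.1962
Step 2: TM * sqrt(Ne) = 4.1 * 5.1962 = 21.3044
Step 3: TPM = 21.3044 * 39.37 = 839 twists/m

839 twists/m


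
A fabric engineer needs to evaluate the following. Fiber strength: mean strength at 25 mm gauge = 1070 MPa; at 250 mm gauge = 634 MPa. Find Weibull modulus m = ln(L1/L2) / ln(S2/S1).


Formula: m = ln(L1/L2) / ln(S2/S1)
Step 1: ln(L1/L2) = ln(25/250) = -2.30259
Step 2: S2/S1 = 634/1070 = 0.59252
Step 3: ln(S2/S1) = ln(0.59252) = -0.52337
Step 4: m = -2.30259 / -0.52337 = 4.40

4.40 (Weibull m)


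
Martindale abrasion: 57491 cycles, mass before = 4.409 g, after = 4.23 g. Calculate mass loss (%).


Formula: Mass loss% = ((m_before - m_after) / m_before) * 100
Step 1: Mass loss = 4.409 - 4.23 = 0.179 g
Step 2: Ratio = 0.179 / 4.409 = 0.0405988
Step 3: Mass loss% = 0.0405988 * 100 = 4.05988% ≈ 4.06%

4.06%


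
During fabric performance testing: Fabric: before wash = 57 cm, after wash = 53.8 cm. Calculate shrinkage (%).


Formula: Shrinkage% = ((L_before - L_after) / L_before) * 100
Step 1: Shrinkage = 57 - 53.8 = 3.2 cm
Step 2: Shrinkage% = (3.2 / 57) * 100
Step 3: Shrinkage% = 0.05614 * 100 = 5.614% ≈ 5.6%

5.6%


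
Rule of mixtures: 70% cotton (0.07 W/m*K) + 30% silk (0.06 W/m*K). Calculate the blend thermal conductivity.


Formula: Blend property = (fraction_A * property_A) + (fraction_B * property_B)
Step 1: Contribution A = 70/100 * 0.07 W/m*K = 0.049 W/m*K
Step 2: Contribution B = 30/100 * 0.06 W/m*K = 0.018 W/m*K
Step 3: Blend thermal conductivity = 0.049 + 0.018 = 0.067 W/m*K

0.067 W/m*K


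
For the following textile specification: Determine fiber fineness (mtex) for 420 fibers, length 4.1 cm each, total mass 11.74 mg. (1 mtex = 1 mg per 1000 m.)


Formula: fineness (mtex) = mass (mg) / total length (km) = (mass_mg / total_length_m) * 1000
Step 1: Convert fiber length: 4.1 cm = 0.041 m
Step 2: Total fiber length = 420 * 0.041 = 17.22 m
Step 3: Linear density = 11.74 mg / 17.22 m = 0.6818 mg/m
Step 4: fineness = 0.6818 * 1000 = 681.8 mtex

681.8 mtex


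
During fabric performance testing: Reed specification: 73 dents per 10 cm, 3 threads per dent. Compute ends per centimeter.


Formula: EPC = (dents per 10 cm * ends per dent) / 10
Step 1: Total ends per 10 cm = 73 * 3 = 219
Step 2: EPC = 219 / 10 = 21.9 ends/cm

21.9 ends/cm


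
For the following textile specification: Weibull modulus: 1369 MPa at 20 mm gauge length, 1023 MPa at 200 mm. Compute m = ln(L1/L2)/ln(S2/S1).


Formula: m = ln(L1/L2) / ln(S2/S1)
Step 1: ln(L1/L2) = ln(20/200) = -2.30259
Step 2: S2/S1 = 1023/1369 = 0.74726
Step 3: ln(S2/S1) = ln(0.74726) = -0.29134
Step 4: m = -2.30259 / -0.29134 = 7.90

7.90 (Weibull m)


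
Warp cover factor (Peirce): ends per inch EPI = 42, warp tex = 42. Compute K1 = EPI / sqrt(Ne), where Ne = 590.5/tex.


Formula: K1 = EPI / sqrt(Ne), with Ne = 590.5 / tex_warp
Step 1: Ne = 590.5 / 42 = 14.06
Step 2: sqrt(Ne) = sqrt(14.06) = 3.7497
Step 3: K1 = 42 / 3.7497 = 11.2

11.2


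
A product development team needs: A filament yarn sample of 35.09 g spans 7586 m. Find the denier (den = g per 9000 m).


Formula: den = (mass_g / length_m) * 9000
Substituting: den = (35.09 / 7586) * 9000
Intermediate: 35.09 / 7586 = 0.00462563 g/m
den = 0.00462563 * 9000 = 41.6 denier

41.6 denier


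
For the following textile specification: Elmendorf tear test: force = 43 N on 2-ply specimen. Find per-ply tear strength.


Formula: Per-ply strength = Total force / Number of plies
Per-ply = 43 N / 2
Per-ply = 21.5 N

21.5 N


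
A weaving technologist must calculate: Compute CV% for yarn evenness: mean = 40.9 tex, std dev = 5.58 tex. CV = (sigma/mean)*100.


Formula: CV% = (standard deviation / mean) * 100
Step 1: Ratio = 5.58 / 40.9 = 0.13643
Step 2: CV% = 0.13643 * 100 = 13.643% ≈ 13.6%

13.6%


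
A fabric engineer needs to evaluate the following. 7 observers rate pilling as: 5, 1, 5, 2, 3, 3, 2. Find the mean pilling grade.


Formula: Mean = sum / count
Sum = 5 + 1 + 5 + 2 + 3 + 3 + 2 = 21
Mean = 21 / 7 = 3.0

3.0


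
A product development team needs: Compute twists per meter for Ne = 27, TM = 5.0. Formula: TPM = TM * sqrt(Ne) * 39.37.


Formula: TPM = TM * sqrt(Ne) * 39.37
Step 1: sqrt(Ne) = sqrt(27) = 5.1962
Step 2: TM * sqrt(Ne) = 5.0 * 5.1962 = 25.981
Step 3: TPM = 25.981 * 39.37 = 1023 twists/m

1023 twists/m


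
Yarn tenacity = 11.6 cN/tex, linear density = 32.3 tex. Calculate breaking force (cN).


Formula: Breaking force = Tenacity * Linear density
F = 11.6 cN/tex * 32.3 tex
F = 374.68 cN

374.68 cN


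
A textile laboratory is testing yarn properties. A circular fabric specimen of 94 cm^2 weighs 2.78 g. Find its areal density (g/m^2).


Formula: GSM = mass_g / area_m2
Step 1: Convert area: 94 cm^2 = 94 / 10000 = 0.0094 m^2
Step 2: GSM = 2.78 g / 0.0094 m^2 = 295.7 g/m^2

295.7 g/m^2


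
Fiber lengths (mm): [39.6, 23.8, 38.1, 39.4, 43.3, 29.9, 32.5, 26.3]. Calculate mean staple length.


Formula: Mean = sum of lengths / count
Sum = 39.6 + 23.8 + 38.1 + 39.4 + 43.3 + 29.9 + 32.5 + 26.3
Sum = 272.9 mm
Mean = 272.9 / 8 = 34.11 mm

34.11 mm


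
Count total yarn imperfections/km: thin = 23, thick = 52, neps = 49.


Formula: Total = thin places + thick places + neps
Total = 23 + 52 + 49
Total = 124 imperfections/km

124 imperfections/km


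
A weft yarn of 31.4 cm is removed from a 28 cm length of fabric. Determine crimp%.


Formula: Crimp% = ((L_yarn - L_fabric) / L_fabric) * 100
Step 1: Extension = 31.4 - 28 = 3.4 cm
Step 2: Crimp% = (3.4 / 28) * 100
Step 3: Crimp% = 0.121429 * 100 = 12.1429% ≈ 12.1%

12.1%
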